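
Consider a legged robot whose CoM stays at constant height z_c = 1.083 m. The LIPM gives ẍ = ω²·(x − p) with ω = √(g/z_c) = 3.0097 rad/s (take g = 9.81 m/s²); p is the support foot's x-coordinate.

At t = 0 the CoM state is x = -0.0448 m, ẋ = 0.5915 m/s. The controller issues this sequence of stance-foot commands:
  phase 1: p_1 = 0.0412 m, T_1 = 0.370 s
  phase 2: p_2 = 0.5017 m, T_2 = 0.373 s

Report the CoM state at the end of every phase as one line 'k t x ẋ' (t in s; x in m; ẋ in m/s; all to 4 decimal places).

1 0.3700 0.1631 0.6461
2 0.7430 0.2213 -0.3020

phase 1: p=0.0412, T=0.370, ωT=1.113589, cosh=1.686823, sinh=1.358445; start (x,ẋ)=(-0.044800, 0.591500) → end (x,ẋ)=(0.163110, 0.646144)
phase 2: p=0.5017, T=0.373, ωT=1.122618, cosh=1.699158, sinh=1.373731; start (x,ẋ)=(0.163110, 0.646144) → end (x,ẋ)=(0.221305, -0.302006)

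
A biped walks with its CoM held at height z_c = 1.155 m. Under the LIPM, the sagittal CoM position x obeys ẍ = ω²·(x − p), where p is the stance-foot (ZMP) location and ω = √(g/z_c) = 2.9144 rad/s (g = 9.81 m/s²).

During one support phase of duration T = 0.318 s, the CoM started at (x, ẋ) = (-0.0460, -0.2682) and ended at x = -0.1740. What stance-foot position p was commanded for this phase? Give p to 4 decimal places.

ωT = 2.9144·0.318 = 0.926779; cosh(ωT) = 1.461093, sinh(ωT) = 1.065266
x(T) = p + (x₀−p)·cosh(ωT) + (ẋ₀/ω)·sinh(ωT) ⇒ p·(1 − cosh) = x(T) − x₀·cosh − (ẋ₀/ω)·sinh
numerator   = -0.1740 − (-0.0460)·1.461093 − (-0.2682/2.9144)·1.065266 = -0.008758
denominator = 1 − 1.461093 = -0.461093
p = -0.008758 / -0.461093 = 0.0190

p = 0.0190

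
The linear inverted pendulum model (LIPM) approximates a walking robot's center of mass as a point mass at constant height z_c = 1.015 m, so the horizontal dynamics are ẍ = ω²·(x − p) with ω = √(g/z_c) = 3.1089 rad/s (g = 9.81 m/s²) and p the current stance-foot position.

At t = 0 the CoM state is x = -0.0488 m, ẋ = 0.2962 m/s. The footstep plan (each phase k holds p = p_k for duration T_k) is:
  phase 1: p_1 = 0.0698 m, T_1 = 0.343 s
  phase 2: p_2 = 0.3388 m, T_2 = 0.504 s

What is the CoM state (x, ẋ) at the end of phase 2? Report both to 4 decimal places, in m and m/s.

x = -0.5038, ẋ = -2.3971

phase 1: p=0.0698, T=0.343, ωT=1.066353, cosh=1.624514, sinh=1.280252; start (x,ẋ)=(-0.048800, 0.296200) → end (x,ẋ)=(-0.000892, 0.009132)
phase 2: p=0.3388, T=0.504, ωT=1.566886, cosh=2.500198, sinh=2.291504; start (x,ẋ)=(-0.000892, 0.009132) → end (x,ẋ)=(-0.503765, -2.397149)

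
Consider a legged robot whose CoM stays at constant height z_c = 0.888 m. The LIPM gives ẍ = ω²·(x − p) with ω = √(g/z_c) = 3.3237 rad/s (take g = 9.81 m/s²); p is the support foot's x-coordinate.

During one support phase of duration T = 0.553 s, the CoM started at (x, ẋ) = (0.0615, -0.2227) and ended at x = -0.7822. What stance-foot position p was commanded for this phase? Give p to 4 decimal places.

p = 0.3489

ωT = 3.3237·0.553 = 1.838006; cosh(ωT) = 3.221565, sinh(ωT) = 3.062431
x(T) = p + (x₀−p)·cosh(ωT) + (ẋ₀/ω)·sinh(ωT) ⇒ p·(1 − cosh) = x(T) − x₀·cosh − (ẋ₀/ω)·sinh
numerator   = -0.7822 − (0.0615)·3.221565 − (-0.2227/3.3237)·3.062431 = -0.775132
denominator = 1 − 3.221565 = -2.221565
p = -0.775132 / -2.221565 = 0.3489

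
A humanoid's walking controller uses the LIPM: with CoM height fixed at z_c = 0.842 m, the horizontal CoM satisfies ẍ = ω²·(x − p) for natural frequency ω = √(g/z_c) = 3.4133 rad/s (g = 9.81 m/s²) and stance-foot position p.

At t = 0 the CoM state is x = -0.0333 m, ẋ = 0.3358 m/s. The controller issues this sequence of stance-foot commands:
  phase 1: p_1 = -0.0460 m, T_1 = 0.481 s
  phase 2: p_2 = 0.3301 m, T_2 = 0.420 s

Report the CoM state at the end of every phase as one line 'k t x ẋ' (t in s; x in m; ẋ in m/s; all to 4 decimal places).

1 0.4810 0.2325 1.0074
2 0.9010 0.6975 1.5738

phase 1: p=-0.0460, T=0.481, ωT=1.641797, cosh=2.679037, sinh=2.485406; start (x,ẋ)=(-0.033300, 0.335800) → end (x,ẋ)=(0.232538, 1.007360)
phase 2: p=0.3301, T=0.420, ωT=1.433586, cosh=2.216082, sinh=1.977629; start (x,ẋ)=(0.232538, 1.007360) → end (x,ẋ)=(0.697548, 1.573823)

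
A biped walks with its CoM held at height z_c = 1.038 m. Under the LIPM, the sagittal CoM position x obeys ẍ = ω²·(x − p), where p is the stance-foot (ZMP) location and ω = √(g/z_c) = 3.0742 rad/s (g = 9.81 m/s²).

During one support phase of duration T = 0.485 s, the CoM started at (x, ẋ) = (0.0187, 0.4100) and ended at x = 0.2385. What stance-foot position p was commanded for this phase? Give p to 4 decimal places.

p = 0.0647

ωT = 3.0742·0.485 = 1.490987; cosh(ωT) = 2.333314, sinh(ωT) = 2.108163
x(T) = p + (x₀−p)·cosh(ωT) + (ẋ₀/ω)·sinh(ωT) ⇒ p·(1 − cosh) = x(T) − x₀·cosh − (ẋ₀/ω)·sinh
numerator   = 0.2385 − (0.0187)·2.333314 − (0.4100/3.0742)·2.108163 = -0.086295
denominator = 1 − 2.333314 = -1.333314
p = -0.086295 / -1.333314 = 0.0647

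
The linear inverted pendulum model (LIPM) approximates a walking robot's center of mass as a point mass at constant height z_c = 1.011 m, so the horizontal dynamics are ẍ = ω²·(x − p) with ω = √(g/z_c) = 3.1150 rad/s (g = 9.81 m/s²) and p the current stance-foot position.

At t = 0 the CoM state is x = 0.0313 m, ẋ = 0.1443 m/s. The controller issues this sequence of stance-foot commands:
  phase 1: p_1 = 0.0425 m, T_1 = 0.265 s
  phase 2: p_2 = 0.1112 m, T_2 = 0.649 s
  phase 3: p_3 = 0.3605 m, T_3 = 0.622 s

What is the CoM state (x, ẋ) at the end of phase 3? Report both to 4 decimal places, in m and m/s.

x = -0.2226, ẋ = -1.6988

phase 1: p=0.0425, T=0.265, ωT=0.825475, cosh=1.360496, sinh=0.922469; start (x,ẋ)=(0.031300, 0.144300) → end (x,ẋ)=(0.069995, 0.164136)
phase 2: p=0.1112, T=0.649, ωT=2.021635, cosh=3.841549, sinh=3.709111; start (x,ẋ)=(0.069995, 0.164136) → end (x,ẋ)=(0.148351, 0.154462)
phase 3: p=0.3605, T=0.622, ωT=1.937530, cosh=3.542822, sinh=3.398762; start (x,ẋ)=(0.148351, 0.154462) → end (x,ẋ)=(-0.222573, -1.698821)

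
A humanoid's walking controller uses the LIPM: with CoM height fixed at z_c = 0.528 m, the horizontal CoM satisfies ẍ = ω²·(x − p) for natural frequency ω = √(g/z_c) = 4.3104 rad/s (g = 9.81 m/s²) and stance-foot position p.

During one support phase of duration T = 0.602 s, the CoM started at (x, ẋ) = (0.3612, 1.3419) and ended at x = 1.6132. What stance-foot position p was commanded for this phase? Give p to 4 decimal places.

p = 0.5044

ωT = 4.3104·0.602 = 2.594861; cosh(ωT) = 6.734689, sinh(ωT) = 6.660033
x(T) = p + (x₀−p)·cosh(ωT) + (ẋ₀/ω)·sinh(ωT) ⇒ p·(1 − cosh) = x(T) − x₀·cosh − (ẋ₀/ω)·sinh
numerator   = 1.6132 − (0.3612)·6.734689 − (1.3419/4.3104)·6.660033 = -2.892750
denominator = 1 − 6.734689 = -5.734689
p = -2.892750 / -5.734689 = 0.5044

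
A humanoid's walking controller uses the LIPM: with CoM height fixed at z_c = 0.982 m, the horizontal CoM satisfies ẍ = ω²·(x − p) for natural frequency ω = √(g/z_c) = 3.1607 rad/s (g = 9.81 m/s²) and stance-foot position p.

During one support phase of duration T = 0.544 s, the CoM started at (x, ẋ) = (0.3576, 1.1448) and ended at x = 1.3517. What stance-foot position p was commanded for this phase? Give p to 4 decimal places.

p = 0.3492

ωT = 3.1607·0.544 = 1.719421; cosh(ωT) = 2.880232, sinh(ωT) = 2.701062
x(T) = p + (x₀−p)·cosh(ωT) + (ẋ₀/ω)·sinh(ωT) ⇒ p·(1 − cosh) = x(T) − x₀·cosh − (ẋ₀/ω)·sinh
numerator   = 1.3517 − (0.3576)·2.880232 − (1.1448/3.1607)·2.701062 = -0.656591
denominator = 1 − 2.880232 = -1.880232
p = -0.656591 / -1.880232 = 0.3492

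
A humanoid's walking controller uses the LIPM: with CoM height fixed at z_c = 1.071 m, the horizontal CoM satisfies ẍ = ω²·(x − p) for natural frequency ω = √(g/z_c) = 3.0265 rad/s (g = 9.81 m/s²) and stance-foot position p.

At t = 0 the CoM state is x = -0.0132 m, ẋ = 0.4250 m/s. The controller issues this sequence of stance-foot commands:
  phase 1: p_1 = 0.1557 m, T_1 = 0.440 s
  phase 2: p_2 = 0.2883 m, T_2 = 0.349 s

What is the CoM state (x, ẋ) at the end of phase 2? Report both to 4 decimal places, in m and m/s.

x = -0.0947, ẋ = -0.9335

phase 1: p=0.1557, T=0.440, ωT=1.331660, cosh=2.025682, sinh=1.761643; start (x,ẋ)=(-0.013200, 0.425000) → end (x,ẋ)=(0.060943, -0.039595)
phase 2: p=0.2883, T=0.349, ωT=1.056248, cosh=1.611661, sinh=1.263903; start (x,ẋ)=(0.060943, -0.039595) → end (x,ẋ)=(-0.094657, -0.933498)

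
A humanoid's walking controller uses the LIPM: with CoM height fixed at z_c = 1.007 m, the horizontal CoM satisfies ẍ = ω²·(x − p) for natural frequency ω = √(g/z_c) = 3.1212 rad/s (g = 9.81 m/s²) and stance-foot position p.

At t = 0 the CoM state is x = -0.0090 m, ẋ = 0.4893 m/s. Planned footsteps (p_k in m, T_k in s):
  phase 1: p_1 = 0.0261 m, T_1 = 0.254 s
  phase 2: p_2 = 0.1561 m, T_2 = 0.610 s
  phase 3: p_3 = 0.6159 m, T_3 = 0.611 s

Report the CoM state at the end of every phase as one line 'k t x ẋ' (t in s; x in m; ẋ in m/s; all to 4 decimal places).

phase 1: p=0.0261, T=0.254, ωT=0.792785, cosh=1.331062, sinh=0.878479; start (x,ẋ)=(-0.009000, 0.489300) → end (x,ẋ)=(0.117096, 0.555048)
phase 2: p=0.1561, T=0.610, ωT=1.903932, cosh=3.430608, sinh=3.281627; start (x,ẋ)=(0.117096, 0.555048) → end (x,ẋ)=(0.605869, 1.504647)
phase 3: p=0.6159, T=0.611, ωT=1.907053, cosh=3.440868, sinh=3.292350; start (x,ẋ)=(0.605869, 1.504647) → end (x,ẋ)=(2.168538, 5.074211)

1 0.2540 0.1171 0.5550
2 0.8640 0.6059 1.5046
3 1.4750 2.1685 5.0742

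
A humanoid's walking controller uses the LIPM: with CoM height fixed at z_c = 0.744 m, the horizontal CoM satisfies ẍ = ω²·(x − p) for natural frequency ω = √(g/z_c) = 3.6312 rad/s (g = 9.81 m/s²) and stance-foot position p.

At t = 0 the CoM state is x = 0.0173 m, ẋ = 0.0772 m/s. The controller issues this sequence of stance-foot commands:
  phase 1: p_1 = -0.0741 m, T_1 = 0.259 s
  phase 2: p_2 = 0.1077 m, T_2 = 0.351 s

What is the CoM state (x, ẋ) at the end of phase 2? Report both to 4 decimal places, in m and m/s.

phase 1: p=-0.0741, T=0.259, ωT=0.940481, cosh=1.475826, sinh=1.085386; start (x,ẋ)=(0.017300, 0.077200) → end (x,ẋ)=(0.083866, 0.474164)
phase 2: p=0.1077, T=0.351, ωT=1.274551, cosh=1.928326, sinh=1.648770; start (x,ẋ)=(0.083866, 0.474164) → end (x,ẋ)=(0.277038, 0.771649)

x = 0.2770, ẋ = 0.7716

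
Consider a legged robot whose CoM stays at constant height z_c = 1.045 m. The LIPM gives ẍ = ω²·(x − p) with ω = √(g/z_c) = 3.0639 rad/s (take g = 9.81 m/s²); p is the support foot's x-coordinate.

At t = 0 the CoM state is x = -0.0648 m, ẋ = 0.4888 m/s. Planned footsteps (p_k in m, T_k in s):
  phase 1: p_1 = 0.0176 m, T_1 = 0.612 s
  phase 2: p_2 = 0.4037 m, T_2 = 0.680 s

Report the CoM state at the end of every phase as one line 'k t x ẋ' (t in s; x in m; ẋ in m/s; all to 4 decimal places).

phase 1: p=0.0176, T=0.612, ωT=1.875107, cosh=3.337427, sinh=3.184088; start (x,ẋ)=(-0.064800, 0.488800) → end (x,ẋ)=(0.250570, 0.827462)
phase 2: p=0.4037, T=0.680, ωT=2.083452, cosh=4.078324, sinh=3.953824; start (x,ẋ)=(0.250570, 0.827462) → end (x,ẋ)=(0.846990, 1.519628)

1 0.6120 0.2506 0.8275
2 1.2920 0.8470 1.5196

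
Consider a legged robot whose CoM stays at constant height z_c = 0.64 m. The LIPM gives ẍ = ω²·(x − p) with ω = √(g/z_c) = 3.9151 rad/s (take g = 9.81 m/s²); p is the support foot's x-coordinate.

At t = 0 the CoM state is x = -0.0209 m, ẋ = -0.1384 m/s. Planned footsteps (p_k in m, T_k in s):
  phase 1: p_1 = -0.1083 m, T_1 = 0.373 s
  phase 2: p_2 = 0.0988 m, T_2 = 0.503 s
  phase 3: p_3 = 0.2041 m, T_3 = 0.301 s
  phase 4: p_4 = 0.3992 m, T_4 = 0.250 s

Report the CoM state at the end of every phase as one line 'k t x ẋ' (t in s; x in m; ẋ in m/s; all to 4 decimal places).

phase 1: p=-0.1083, T=0.373, ωT=1.460332, cosh=2.269775, sinh=2.037616; start (x,ẋ)=(-0.020900, -0.138400) → end (x,ẋ)=(0.018048, 0.383094)
phase 2: p=0.0988, T=0.503, ωT=1.969295, cosh=3.652590, sinh=3.513035; start (x,ẋ)=(0.018048, 0.383094) → end (x,ẋ)=(0.147598, 0.288631)
phase 3: p=0.2041, T=0.301, ωT=1.178445, cosh=1.778537, sinh=1.470781; start (x,ẋ)=(0.147598, 0.288631) → end (x,ẋ)=(0.212038, 0.187987)
phase 4: p=0.3992, T=0.250, ωT=0.978775, cosh=1.518483, sinh=1.142712; start (x,ẋ)=(0.212038, 0.187987) → end (x,ẋ)=(0.169867, -0.551874)

1 0.3730 0.0180 0.3831
2 0.8760 0.1476 0.2886
3 1.1770 0.2120 0.1880
4 1.4270 0.1699 -0.5519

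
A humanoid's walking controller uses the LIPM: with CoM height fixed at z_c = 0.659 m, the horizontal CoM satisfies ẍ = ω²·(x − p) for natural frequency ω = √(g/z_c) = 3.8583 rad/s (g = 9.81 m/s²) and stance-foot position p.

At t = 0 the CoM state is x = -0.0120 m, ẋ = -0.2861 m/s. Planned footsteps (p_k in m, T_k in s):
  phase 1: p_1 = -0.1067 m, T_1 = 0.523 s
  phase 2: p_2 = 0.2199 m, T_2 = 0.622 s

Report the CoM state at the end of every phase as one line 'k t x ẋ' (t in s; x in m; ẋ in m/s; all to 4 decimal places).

1 0.5230 -0.0182 0.2549
2 1.1450 -0.7419 -3.6045

phase 1: p=-0.1067, T=0.523, ωT=2.017891, cosh=3.827689, sinh=3.694754; start (x,ẋ)=(-0.012000, -0.286100) → end (x,ẋ)=(-0.018191, 0.254891)
phase 2: p=0.2199, T=0.622, ωT=2.399863, cosh=5.556196, sinh=5.465466; start (x,ẋ)=(-0.018191, 0.254891) → end (x,ẋ)=(-0.741913, -3.604489)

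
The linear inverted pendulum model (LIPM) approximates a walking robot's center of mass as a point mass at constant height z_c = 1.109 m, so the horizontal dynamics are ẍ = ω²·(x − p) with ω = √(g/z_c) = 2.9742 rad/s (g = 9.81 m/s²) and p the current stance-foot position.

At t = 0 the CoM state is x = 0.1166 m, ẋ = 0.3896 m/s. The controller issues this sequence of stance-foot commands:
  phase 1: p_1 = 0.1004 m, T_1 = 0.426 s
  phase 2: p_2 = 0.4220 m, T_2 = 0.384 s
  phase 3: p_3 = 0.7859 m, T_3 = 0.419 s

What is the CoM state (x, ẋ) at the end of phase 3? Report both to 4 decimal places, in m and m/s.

x = 1.1794, ẋ = 1.5783

phase 1: p=0.1004, T=0.426, ωT=1.267009, cosh=1.915946, sinh=1.634273; start (x,ẋ)=(0.116600, 0.389600) → end (x,ẋ)=(0.345517, 0.825195)
phase 2: p=0.4220, T=0.384, ωT=1.142093, cosh=1.726235, sinh=1.407084; start (x,ẋ)=(0.345517, 0.825195) → end (x,ẋ)=(0.680369, 1.104403)
phase 3: p=0.7859, T=0.419, ωT=1.246190, cosh=1.882334, sinh=1.594735; start (x,ẋ)=(0.680369, 1.104403) → end (x,ẋ)=(1.179426, 1.578317)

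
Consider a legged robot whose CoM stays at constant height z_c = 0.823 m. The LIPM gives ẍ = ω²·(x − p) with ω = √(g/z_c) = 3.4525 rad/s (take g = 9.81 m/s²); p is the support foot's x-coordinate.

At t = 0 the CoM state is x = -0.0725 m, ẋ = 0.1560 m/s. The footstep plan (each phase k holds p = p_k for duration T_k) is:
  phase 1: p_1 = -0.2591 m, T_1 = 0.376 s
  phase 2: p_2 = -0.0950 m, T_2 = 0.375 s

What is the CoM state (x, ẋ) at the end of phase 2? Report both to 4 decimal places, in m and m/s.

x = 1.1375, ẋ = 4.3740

phase 1: p=-0.2591, T=0.376, ωT=1.298140, cosh=1.967759, sinh=1.694719; start (x,ẋ)=(-0.072500, 0.156000) → end (x,ẋ)=(0.184659, 1.398770)
phase 2: p=-0.0950, T=0.375, ωT=1.294687, cosh=1.961919, sinh=1.687936; start (x,ẋ)=(0.184659, 1.398770) → end (x,ẋ)=(1.137531, 4.374016)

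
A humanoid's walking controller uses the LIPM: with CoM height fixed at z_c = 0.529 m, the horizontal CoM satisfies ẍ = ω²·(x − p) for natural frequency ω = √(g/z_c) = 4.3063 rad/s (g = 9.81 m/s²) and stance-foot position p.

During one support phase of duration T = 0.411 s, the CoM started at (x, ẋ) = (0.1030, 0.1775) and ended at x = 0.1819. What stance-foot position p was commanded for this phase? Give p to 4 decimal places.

ωT = 4.3063·0.411 = 1.769889; cosh(ωT) = 3.020278, sinh(ωT) = 2.849926
x(T) = p + (x₀−p)·cosh(ωT) + (ẋ₀/ω)·sinh(ωT) ⇒ p·(1 − cosh) = x(T) − x₀·cosh − (ẋ₀/ω)·sinh
numerator   = 0.1819 − (0.1030)·3.020278 − (0.1775/4.3063)·2.849926 = -0.246659
denominator = 1 − 3.020278 = -2.020278
p = -0.246659 / -2.020278 = 0.1221

p = 0.1221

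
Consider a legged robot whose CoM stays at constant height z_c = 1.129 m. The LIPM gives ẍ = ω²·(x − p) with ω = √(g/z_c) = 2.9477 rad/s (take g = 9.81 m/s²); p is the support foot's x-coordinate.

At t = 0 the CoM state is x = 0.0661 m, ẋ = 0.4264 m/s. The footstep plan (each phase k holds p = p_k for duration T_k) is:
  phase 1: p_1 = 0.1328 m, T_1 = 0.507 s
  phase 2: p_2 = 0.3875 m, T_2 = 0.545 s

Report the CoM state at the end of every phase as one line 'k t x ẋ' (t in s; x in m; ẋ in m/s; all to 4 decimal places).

1 0.5070 0.2828 0.5820
2 1.0520 0.5884 0.7708

phase 1: p=0.1328, T=0.507, ωT=1.494484, cosh=2.340700, sinh=2.116336; start (x,ẋ)=(0.066100, 0.426400) → end (x,ẋ)=(0.282814, 0.581978)
phase 2: p=0.3875, T=0.545, ωT=1.606497, cosh=2.592952, sinh=2.392363; start (x,ẋ)=(0.282814, 0.581978) → end (x,ẋ)=(0.588390, 0.770801)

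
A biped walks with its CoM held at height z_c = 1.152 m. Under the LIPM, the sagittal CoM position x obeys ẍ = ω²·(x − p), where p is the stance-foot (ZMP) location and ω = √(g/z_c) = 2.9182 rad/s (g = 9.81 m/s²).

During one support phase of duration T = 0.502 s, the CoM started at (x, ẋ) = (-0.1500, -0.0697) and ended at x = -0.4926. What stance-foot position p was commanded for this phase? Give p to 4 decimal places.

p = 0.0796

ωT = 2.9182·0.502 = 1.464936; cosh(ωT) = 2.279180, sinh(ωT) = 2.048088
x(T) = p + (x₀−p)·cosh(ωT) + (ẋ₀/ω)·sinh(ωT) ⇒ p·(1 − cosh) = x(T) − x₀·cosh − (ẋ₀/ω)·sinh
numerator   = -0.4926 − (-0.1500)·2.279180 − (-0.0697/2.9182)·2.048088 = -0.101805
denominator = 1 − 2.279180 = -1.279180
p = -0.101805 / -1.279180 = 0.0796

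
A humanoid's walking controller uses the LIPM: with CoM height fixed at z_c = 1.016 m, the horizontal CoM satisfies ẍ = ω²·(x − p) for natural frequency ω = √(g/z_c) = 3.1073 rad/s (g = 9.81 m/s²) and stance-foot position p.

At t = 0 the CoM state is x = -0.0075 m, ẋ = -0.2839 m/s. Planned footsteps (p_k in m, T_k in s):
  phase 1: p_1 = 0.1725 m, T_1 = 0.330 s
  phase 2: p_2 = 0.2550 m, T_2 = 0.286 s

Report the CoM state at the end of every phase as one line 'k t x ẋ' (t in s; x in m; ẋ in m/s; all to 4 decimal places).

phase 1: p=0.1725, T=0.330, ωT=1.025409, cosh=1.573443, sinh=1.214793; start (x,ẋ)=(-0.007500, -0.283900) → end (x,ẋ)=(-0.221710, -1.126151)
phase 2: p=0.2550, T=0.286, ωT=0.888688, cosh=1.421566, sinh=1.010371; start (x,ẋ)=(-0.221710, -1.126151) → end (x,ẋ)=(-0.788854, -3.097540)

1 0.3300 -0.2217 -1.1262
2 0.6160 -0.7889 -3.0975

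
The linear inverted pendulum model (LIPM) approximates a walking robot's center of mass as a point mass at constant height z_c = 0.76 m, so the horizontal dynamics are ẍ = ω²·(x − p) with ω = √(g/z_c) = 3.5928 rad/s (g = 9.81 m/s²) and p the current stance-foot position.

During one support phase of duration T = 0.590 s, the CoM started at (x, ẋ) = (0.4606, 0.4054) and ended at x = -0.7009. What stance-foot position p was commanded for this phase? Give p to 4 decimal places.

p = 0.9644

ωT = 3.5928·0.590 = 2.119752; cosh(ωT) = 4.224567, sinh(ωT) = 4.104505
x(T) = p + (x₀−p)·cosh(ωT) + (ẋ₀/ω)·sinh(ωT) ⇒ p·(1 − cosh) = x(T) − x₀·cosh − (ẋ₀/ω)·sinh
numerator   = -0.7009 − (0.4606)·4.224567 − (0.4054/3.5928)·4.104505 = -3.109874
denominator = 1 − 4.224567 = -3.224567
p = -3.109874 / -3.224567 = 0.9644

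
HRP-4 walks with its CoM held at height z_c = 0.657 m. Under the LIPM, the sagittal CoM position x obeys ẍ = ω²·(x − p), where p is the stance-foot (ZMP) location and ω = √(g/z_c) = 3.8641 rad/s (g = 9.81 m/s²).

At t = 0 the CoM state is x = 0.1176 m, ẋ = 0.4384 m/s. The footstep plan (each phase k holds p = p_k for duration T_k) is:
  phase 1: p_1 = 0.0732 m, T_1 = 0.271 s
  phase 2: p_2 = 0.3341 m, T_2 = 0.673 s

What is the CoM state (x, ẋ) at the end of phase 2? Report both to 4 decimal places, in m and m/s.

x = 1.5960, ẋ = 4.9578

phase 1: p=0.0732, T=0.271, ωT=1.047171, cosh=1.600254, sinh=1.249325; start (x,ẋ)=(0.117600, 0.438400) → end (x,ẋ)=(0.285993, 0.915893)
phase 2: p=0.3341, T=0.673, ωT=2.600539, cosh=6.772617, sinh=6.698384; start (x,ẋ)=(0.285993, 0.915893) → end (x,ẋ)=(1.595982, 4.957826)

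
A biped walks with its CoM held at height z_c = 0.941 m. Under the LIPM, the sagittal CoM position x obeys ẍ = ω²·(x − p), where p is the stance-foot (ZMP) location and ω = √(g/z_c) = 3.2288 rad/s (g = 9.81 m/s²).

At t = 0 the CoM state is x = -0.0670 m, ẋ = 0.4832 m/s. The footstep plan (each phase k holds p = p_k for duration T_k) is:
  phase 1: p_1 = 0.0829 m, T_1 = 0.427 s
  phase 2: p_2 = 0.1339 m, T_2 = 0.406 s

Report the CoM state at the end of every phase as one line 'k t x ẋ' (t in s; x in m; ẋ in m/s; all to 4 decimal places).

phase 1: p=0.0829, T=0.427, ωT=1.378698, cosh=2.110817, sinh=1.858911; start (x,ẋ)=(-0.067000, 0.483200) → end (x,ẋ)=(0.044680, 0.120239)
phase 2: p=0.1339, T=0.406, ωT=1.310893, cosh=1.989532, sinh=1.719952; start (x,ẋ)=(0.044680, 0.120239) → end (x,ẋ)=(0.020445, -0.256251)

1 0.4270 0.0447 0.1202
2 0.8330 0.0204 -0.2563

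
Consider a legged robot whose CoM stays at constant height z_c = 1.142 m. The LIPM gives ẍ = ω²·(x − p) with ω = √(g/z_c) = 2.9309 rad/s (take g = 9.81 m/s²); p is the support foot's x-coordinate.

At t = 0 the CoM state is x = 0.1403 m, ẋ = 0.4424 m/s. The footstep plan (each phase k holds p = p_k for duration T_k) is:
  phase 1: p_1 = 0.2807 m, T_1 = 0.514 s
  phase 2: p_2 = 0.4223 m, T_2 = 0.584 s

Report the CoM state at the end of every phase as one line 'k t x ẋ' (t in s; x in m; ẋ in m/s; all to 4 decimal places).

1 0.5140 0.2722 0.1643
2 1.0980 0.1433 -0.7086

phase 1: p=0.2807, T=0.514, ωT=1.506483, cosh=2.366262, sinh=2.144574; start (x,ẋ)=(0.140300, 0.442400) → end (x,ẋ)=(0.272186, 0.164346)
phase 2: p=0.4223, T=0.584, ωT=1.711646, cosh=2.859318, sinh=2.678750; start (x,ẋ)=(0.272186, 0.164346) → end (x,ẋ)=(0.143283, -0.708650)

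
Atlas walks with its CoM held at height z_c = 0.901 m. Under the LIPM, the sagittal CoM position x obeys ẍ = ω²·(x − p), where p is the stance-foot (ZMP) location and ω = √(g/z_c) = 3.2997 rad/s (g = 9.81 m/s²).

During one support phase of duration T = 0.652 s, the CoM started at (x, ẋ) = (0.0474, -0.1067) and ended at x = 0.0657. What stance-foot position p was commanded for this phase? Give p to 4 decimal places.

ωT = 3.2997·0.652 = 2.151404; cosh(ωT) = 4.356622, sinh(ωT) = 4.240301
x(T) = p + (x₀−p)·cosh(ωT) + (ẋ₀/ω)·sinh(ωT) ⇒ p·(1 − cosh) = x(T) − x₀·cosh − (ẋ₀/ω)·sinh
numerator   = 0.0657 − (0.0474)·4.356622 − (-0.1067/3.2997)·4.240301 = -0.003688
denominator = 1 − 4.356622 = -3.356622
p = -0.003688 / -3.356622 = 0.0011

p = 0.0011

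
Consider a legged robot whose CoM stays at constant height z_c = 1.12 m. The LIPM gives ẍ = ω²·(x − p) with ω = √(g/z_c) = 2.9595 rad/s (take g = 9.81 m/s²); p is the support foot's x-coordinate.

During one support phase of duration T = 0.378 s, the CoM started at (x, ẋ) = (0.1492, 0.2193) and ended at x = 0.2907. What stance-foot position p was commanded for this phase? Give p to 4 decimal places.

ωT = 2.9595·0.378 = 1.118691; cosh(ωT) = 1.693776, sinh(ωT) = 1.367069
x(T) = p + (x₀−p)·cosh(ωT) + (ẋ₀/ω)·sinh(ωT) ⇒ p·(1 − cosh) = x(T) − x₀·cosh − (ẋ₀/ω)·sinh
numerator   = 0.2907 − (0.1492)·1.693776 − (0.2193/2.9595)·1.367069 = -0.063312
denominator = 1 − 1.693776 = -0.693776
p = -0.063312 / -0.693776 = 0.0913

p = 0.0913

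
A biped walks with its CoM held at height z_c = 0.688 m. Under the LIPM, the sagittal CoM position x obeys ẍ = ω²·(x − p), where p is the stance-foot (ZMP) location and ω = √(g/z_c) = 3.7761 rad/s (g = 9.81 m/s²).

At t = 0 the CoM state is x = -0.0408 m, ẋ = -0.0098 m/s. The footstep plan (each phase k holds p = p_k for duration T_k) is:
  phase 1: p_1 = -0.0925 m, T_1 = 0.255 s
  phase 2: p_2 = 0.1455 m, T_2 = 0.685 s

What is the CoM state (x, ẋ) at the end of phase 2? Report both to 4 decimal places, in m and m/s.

x = -0.5892, ẋ = -2.7127

phase 1: p=-0.0925, T=0.255, ωT=0.962905, cosh=1.500539, sinh=1.118757; start (x,ẋ)=(-0.040800, -0.009800) → end (x,ẋ)=(-0.017826, 0.203703)
phase 2: p=0.1455, T=0.685, ωT=2.586629, cosh=6.680090, sinh=6.604816; start (x,ẋ)=(-0.017826, 0.203703) → end (x,ẋ)=(-0.589230, -2.712657)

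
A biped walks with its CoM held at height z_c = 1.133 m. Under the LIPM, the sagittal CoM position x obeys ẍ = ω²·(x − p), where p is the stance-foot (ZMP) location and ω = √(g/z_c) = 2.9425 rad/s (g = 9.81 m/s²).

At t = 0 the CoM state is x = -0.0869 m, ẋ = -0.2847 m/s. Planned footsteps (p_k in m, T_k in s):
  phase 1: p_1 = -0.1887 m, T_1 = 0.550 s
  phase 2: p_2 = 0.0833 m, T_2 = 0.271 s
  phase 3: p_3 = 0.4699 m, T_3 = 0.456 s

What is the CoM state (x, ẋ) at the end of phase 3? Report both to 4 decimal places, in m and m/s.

phase 1: p=-0.1887, T=0.550, ωT=1.618375, cosh=2.621553, sinh=2.423333; start (x,ẋ)=(-0.086900, -0.284700) → end (x,ẋ)=(-0.156294, -0.020455)
phase 2: p=0.0833, T=0.271, ωT=0.797418, cosh=1.335146, sinh=0.884655; start (x,ẋ)=(-0.156294, -0.020455) → end (x,ẋ)=(-0.242743, -0.650998)
phase 3: p=0.4699, T=0.456, ωT=1.341780, cosh=2.043614, sinh=1.782234; start (x,ẋ)=(-0.242743, -0.650998) → end (x,ẋ)=(-1.380768, -5.067646)

x = -1.3808, ẋ = -5.0676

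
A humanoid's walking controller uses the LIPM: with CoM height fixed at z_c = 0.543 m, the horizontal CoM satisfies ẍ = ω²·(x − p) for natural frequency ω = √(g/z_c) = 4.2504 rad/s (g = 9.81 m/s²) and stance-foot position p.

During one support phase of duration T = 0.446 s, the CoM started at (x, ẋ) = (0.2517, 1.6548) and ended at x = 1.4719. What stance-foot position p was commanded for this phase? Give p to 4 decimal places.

p = 0.2710

ωT = 4.2504·0.446 = 1.895678; cosh(ωT) = 3.403640, sinh(ωT) = 3.253423
x(T) = p + (x₀−p)·cosh(ωT) + (ẋ₀/ω)·sinh(ωT) ⇒ p·(1 − cosh) = x(T) − x₀·cosh − (ẋ₀/ω)·sinh
numerator   = 1.4719 − (0.2517)·3.403640 − (1.6548/4.2504)·3.253423 = -0.651445
denominator = 1 − 3.403640 = -2.403640
p = -0.651445 / -2.403640 = 0.2710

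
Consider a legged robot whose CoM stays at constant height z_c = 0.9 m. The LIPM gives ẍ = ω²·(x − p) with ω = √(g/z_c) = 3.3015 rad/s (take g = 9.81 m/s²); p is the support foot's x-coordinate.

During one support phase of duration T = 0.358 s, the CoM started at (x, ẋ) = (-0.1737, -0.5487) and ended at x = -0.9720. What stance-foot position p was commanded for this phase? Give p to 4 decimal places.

ωT = 3.3015·0.358 = 1.181937; cosh(ωT) = 1.783684, sinh(ωT) = 1.477000
x(T) = p + (x₀−p)·cosh(ωT) + (ẋ₀/ω)·sinh(ωT) ⇒ p·(1 − cosh) = x(T) − x₀·cosh − (ẋ₀/ω)·sinh
numerator   = -0.9720 − (-0.1737)·1.783684 − (-0.5487/3.3015)·1.477000 = -0.416701
denominator = 1 − 1.783684 = -0.783684
p = -0.416701 / -0.783684 = 0.5317

p = 0.5317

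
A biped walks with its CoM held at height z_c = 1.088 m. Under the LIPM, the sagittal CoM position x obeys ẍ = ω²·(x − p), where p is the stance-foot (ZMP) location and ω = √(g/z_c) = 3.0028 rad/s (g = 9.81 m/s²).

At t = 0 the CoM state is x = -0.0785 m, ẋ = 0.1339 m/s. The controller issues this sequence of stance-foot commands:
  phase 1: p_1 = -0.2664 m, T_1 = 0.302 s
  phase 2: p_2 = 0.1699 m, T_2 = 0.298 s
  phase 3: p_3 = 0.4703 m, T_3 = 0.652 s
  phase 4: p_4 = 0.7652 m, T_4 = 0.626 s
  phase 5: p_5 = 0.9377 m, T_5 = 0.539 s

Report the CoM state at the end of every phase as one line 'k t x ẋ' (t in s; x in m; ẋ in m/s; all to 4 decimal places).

1 0.3020 0.0504 0.7776
2 0.6000 0.2632 0.7446
3 1.2520 0.5829 0.5310
4 1.8780 0.7200 0.0288
5 2.4170 0.3901 -1.5090

phase 1: p=-0.2664, T=0.302, ωT=0.906846, cosh=1.440147, sinh=1.036351; start (x,ẋ)=(-0.078500, 0.133900) → end (x,ẋ)=(0.050416, 0.777572)
phase 2: p=0.1699, T=0.298, ωT=0.894834, cosh=1.427803, sinh=1.019128; start (x,ẋ)=(0.050416, 0.777572) → end (x,ẋ)=(0.263203, 0.744571)
phase 3: p=0.4703, T=0.652, ωT=1.957826, cosh=3.612536, sinh=3.471371; start (x,ẋ)=(0.263203, 0.744571) → end (x,ẋ)=(0.582912, 0.531046)
phase 4: p=0.7652, T=0.626, ωT=1.879753, cosh=3.352256, sinh=3.199629; start (x,ẋ)=(0.582912, 0.531046) → end (x,ẋ)=(0.719980, 0.028811)
phase 5: p=0.9377, T=0.539, ωT=1.618509, cosh=2.621878, sinh=2.423684; start (x,ẋ)=(0.719980, 0.028811) → end (x,ẋ)=(0.390121, -1.508988)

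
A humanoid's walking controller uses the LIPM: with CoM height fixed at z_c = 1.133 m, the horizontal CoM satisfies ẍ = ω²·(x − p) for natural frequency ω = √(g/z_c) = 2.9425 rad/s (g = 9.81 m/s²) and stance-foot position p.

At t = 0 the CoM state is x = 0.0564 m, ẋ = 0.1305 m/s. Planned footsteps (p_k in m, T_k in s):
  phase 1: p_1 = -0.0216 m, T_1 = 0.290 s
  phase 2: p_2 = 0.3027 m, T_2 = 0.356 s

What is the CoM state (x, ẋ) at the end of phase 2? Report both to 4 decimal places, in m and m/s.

phase 1: p=-0.0216, T=0.290, ωT=0.853325, cosh=1.386718, sinh=0.960721; start (x,ẋ)=(0.056400, 0.130500) → end (x,ẋ)=(0.129172, 0.401467)
phase 2: p=0.3027, T=0.356, ωT=1.047530, cosh=1.600702, sinh=1.249899; start (x,ẋ)=(0.129172, 0.401467) → end (x,ẋ)=(0.195466, 0.004422)

x = 0.1955, ẋ = 0.0044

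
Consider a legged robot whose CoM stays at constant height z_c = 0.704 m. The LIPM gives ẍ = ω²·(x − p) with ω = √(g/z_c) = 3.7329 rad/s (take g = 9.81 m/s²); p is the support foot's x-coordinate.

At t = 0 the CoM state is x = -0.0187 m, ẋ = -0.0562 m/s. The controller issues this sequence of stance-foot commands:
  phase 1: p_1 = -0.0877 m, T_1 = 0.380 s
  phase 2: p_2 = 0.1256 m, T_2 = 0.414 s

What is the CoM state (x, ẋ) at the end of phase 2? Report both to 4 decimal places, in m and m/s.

x = 0.1274, ẋ = 0.1603

phase 1: p=-0.0877, T=0.380, ωT=1.418502, cosh=2.186502, sinh=1.944426; start (x,ẋ)=(-0.018700, -0.056200) → end (x,ẋ)=(0.033895, 0.377944)
phase 2: p=0.1256, T=0.414, ωT=1.545421, cosh=2.451583, sinh=2.238361; start (x,ẋ)=(0.033895, 0.377944) → end (x,ẋ)=(0.127404, 0.160312)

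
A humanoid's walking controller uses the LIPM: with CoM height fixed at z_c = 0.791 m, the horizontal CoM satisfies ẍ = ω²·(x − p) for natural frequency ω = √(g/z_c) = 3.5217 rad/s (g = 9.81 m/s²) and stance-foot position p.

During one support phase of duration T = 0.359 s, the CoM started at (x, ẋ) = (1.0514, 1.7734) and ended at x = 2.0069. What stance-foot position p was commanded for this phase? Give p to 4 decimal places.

ωT = 3.5217·0.359 = 1.264290; cosh(ωT) = 1.911509, sinh(ωT) = 1.629070
x(T) = p + (x₀−p)·cosh(ωT) + (ẋ₀/ω)·sinh(ωT) ⇒ p·(1 − cosh) = x(T) − x₀·cosh − (ẋ₀/ω)·sinh
numerator   = 2.0069 − (1.0514)·1.911509 − (1.7734/3.5217)·1.629070 = -0.823201
denominator = 1 − 1.911509 = -0.911509
p = -0.823201 / -0.911509 = 0.9031

p = 0.9031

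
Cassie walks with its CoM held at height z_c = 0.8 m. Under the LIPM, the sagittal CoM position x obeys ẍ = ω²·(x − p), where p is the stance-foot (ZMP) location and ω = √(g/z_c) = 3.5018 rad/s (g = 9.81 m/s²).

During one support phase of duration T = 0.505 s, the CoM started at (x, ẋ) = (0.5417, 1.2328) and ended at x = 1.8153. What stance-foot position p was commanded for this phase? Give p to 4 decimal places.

ωT = 3.5018·0.505 = 1.768409; cosh(ωT) = 3.016062, sinh(ωT) = 2.845458
x(T) = p + (x₀−p)·cosh(ωT) + (ẋ₀/ω)·sinh(ωT) ⇒ p·(1 − cosh) = x(T) − x₀·cosh − (ẋ₀/ω)·sinh
numerator   = 1.8153 − (0.5417)·3.016062 − (1.2328/3.5018)·2.845458 = -0.820237
denominator = 1 − 3.016062 = -2.016062
p = -0.820237 / -2.016062 = 0.4069

p = 0.4069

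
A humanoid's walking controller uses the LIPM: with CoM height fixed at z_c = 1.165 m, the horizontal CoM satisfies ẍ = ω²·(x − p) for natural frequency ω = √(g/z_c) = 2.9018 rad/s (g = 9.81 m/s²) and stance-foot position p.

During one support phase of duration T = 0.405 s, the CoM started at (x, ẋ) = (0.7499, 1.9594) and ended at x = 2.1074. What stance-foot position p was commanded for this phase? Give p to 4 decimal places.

p = 0.2740

ωT = 2.9018·0.405 = 1.175229; cosh(ωT) = 1.773816, sinh(ωT) = 1.465068
x(T) = p + (x₀−p)·cosh(ωT) + (ẋ₀/ω)·sinh(ωT) ⇒ p·(1 − cosh) = x(T) − x₀·cosh − (ẋ₀/ω)·sinh
numerator   = 2.1074 − (0.7499)·1.773816 − (1.9594/2.9018)·1.465068 = -0.212052
denominator = 1 − 1.773816 = -0.773816
p = -0.212052 / -0.773816 = 0.2740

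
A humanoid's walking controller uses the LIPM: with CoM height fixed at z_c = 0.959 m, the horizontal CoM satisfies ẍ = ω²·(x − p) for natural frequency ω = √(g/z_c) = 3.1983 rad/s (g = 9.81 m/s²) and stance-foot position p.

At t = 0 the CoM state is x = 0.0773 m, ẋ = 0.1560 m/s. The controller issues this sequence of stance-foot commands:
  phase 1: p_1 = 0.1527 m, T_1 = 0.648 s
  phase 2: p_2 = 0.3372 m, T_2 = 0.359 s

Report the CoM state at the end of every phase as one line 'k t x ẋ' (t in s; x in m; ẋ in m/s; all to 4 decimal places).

phase 1: p=0.1527, T=0.648, ωT=2.072498, cosh=4.035259, sinh=3.909388; start (x,ẋ)=(0.077300, 0.156000) → end (x,ẋ)=(0.039125, -0.313256)
phase 2: p=0.3372, T=0.359, ωT=1.148190, cosh=1.734846, sinh=1.417635; start (x,ẋ)=(0.039125, -0.313256) → end (x,ẋ)=(-0.318763, -1.894927)

1 0.6480 0.0391 -0.3133
2 1.0070 -0.3188 -1.8949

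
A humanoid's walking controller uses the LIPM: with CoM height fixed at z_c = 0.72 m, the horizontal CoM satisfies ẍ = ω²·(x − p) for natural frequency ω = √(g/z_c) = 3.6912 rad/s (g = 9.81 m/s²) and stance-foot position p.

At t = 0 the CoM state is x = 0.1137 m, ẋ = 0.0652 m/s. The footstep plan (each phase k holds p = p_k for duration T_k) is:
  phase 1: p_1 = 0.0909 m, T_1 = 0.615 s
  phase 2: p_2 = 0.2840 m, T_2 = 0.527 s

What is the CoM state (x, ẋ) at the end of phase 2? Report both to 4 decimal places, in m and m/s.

phase 1: p=0.0909, T=0.615, ωT=2.270088, cosh=4.891778, sinh=4.788475; start (x,ẋ)=(0.113700, 0.065200) → end (x,ẋ)=(0.287014, 0.721939)
phase 2: p=0.2840, T=0.527, ωT=1.945262, cosh=3.569208, sinh=3.426259; start (x,ẋ)=(0.287014, 0.721939) → end (x,ẋ)=(0.964880, 2.614873)

x = 0.9649, ẋ = 2.6149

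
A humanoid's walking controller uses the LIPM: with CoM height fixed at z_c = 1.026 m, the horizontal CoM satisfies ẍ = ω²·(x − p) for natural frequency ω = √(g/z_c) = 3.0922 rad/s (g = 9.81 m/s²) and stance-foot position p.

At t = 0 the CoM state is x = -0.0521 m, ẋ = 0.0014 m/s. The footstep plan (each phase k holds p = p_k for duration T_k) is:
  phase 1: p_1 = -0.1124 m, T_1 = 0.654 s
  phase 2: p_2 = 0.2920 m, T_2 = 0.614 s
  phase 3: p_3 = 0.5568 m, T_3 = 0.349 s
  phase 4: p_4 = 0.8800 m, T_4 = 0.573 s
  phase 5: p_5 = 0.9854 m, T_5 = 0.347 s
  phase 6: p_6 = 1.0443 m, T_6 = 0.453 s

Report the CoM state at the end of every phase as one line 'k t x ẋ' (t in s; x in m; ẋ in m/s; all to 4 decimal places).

phase 1: p=-0.1124, T=0.654, ωT=2.022299, cosh=3.844012, sinh=3.711662; start (x,ẋ)=(-0.052100, 0.001400) → end (x,ẋ)=(0.121074, 0.697457)
phase 2: p=0.2920, T=0.614, ωT=1.898611, cosh=3.413195, sinh=3.263418; start (x,ẋ)=(0.121074, 0.697457) → end (x,ẋ)=(0.444673, 0.655721)
phase 3: p=0.5568, T=0.349, ωT=1.079178, cosh=1.641067, sinh=1.301192; start (x,ẋ)=(0.444673, 0.655721) → end (x,ẋ)=(0.648719, 0.624936)
phase 4: p=0.8800, T=0.573, ωT=1.771831, cosh=3.025816, sinh=2.855794; start (x,ẋ)=(0.648719, 0.624936) → end (x,ẋ)=(0.757344, -0.151429)
phase 5: p=0.9854, T=0.347, ωT=1.072993, cosh=1.633051, sinh=1.291068; start (x,ẋ)=(0.757344, -0.151429) → end (x,ẋ)=(0.549748, -1.157744)
phase 6: p=1.0443, T=0.453, ωT=1.400767, cosh=2.152359, sinh=1.905951; start (x,ẋ)=(0.549748, -1.157744) → end (x,ẋ)=(-0.733756, -5.406561)

1 0.6540 0.1211 0.6975
2 1.2680 0.4447 0.6557
3 1.6170 0.6487 0.6249
4 2.1900 0.7573 -0.1514
5 2.5370 0.5497 -1.1577
6 2.9900 -0.7338 -5.4066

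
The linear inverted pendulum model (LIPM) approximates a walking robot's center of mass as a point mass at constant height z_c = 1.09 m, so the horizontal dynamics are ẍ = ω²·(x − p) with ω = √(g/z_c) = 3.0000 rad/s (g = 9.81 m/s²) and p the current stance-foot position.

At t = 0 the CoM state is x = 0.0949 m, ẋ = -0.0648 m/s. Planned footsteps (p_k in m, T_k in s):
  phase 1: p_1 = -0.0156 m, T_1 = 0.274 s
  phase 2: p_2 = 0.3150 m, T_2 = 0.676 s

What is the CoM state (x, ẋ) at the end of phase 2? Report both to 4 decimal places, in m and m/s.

x = -0.1906, ẋ = -1.4092

phase 1: p=-0.0156, T=0.274, ωT=0.822000, cosh=1.357299, sinh=0.917747; start (x,ẋ)=(0.094900, -0.064800) → end (x,ẋ)=(0.114558, 0.216280)
phase 2: p=0.3150, T=0.676, ωT=2.028000, cosh=3.865236, sinh=3.733637; start (x,ẋ)=(0.114558, 0.216280) → end (x,ẋ)=(-0.190584, -1.409158)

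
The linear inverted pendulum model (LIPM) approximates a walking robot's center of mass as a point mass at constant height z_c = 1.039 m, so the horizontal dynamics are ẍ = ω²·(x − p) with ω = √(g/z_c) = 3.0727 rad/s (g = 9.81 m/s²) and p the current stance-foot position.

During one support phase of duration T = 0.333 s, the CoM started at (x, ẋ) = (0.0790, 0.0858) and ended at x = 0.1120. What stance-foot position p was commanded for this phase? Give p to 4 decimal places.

p = 0.0804

ωT = 3.0727·0.333 = 1.023209; cosh(ωT) = 1.570774, sinh(ωT) = 1.211334
x(T) = p + (x₀−p)·cosh(ωT) + (ẋ₀/ω)·sinh(ωT) ⇒ p·(1 − cosh) = x(T) − x₀·cosh − (ẋ₀/ω)·sinh
numerator   = 0.1120 − (0.0790)·1.570774 − (0.0858/3.0727)·1.211334 = -0.045916
denominator = 1 − 1.570774 = -0.570774
p = -0.045916 / -0.570774 = 0.0804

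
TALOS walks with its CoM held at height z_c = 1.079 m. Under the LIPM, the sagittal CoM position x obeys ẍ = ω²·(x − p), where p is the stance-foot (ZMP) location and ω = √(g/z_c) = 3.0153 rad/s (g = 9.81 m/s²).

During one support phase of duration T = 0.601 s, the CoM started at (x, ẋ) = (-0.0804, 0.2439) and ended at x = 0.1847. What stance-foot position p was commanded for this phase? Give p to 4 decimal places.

ωT = 3.0153·0.601 = 1.812195; cosh(ωT) = 3.143586, sinh(ωT) = 2.980291
x(T) = p + (x₀−p)·cosh(ωT) + (ẋ₀/ω)·sinh(ωT) ⇒ p·(1 − cosh) = x(T) − x₀·cosh − (ẋ₀/ω)·sinh
numerator   = 0.1847 − (-0.0804)·3.143586 − (0.2439/3.0153)·2.980291 = 0.196376
denominator = 1 − 3.143586 = -2.143586
p = 0.196376 / -2.143586 = -0.0916

p = -0.0916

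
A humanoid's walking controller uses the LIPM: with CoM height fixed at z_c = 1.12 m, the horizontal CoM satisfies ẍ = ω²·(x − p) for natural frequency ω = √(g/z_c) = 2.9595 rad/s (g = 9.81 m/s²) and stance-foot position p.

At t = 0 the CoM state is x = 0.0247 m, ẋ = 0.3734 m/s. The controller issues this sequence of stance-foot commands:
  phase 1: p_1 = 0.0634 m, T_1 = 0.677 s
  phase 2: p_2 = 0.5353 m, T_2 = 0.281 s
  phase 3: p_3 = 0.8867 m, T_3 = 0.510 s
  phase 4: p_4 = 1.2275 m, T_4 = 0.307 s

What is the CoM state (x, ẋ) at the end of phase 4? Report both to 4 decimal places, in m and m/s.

phase 1: p=0.0634, T=0.677, ωT=2.003582, cosh=3.775209, sinh=3.640358; start (x,ẋ)=(0.024700, 0.373400) → end (x,ẋ)=(0.376603, 0.992723)
phase 2: p=0.5353, T=0.281, ωT=0.831620, cosh=1.366190, sinh=0.930846; start (x,ẋ)=(0.376603, 0.992723) → end (x,ẋ)=(0.630730, 0.919064)
phase 3: p=0.8867, T=0.510, ωT=1.509345, cosh=2.372411, sinh=2.151356; start (x,ẋ)=(0.630730, 0.919064) → end (x,ẋ)=(0.947530, 0.550650)
phase 4: p=1.2275, T=0.307, ωT=0.908566, cosh=1.441933, sinh=1.038831; start (x,ẋ)=(0.947530, 0.550650) → end (x,ẋ)=(1.017090, -0.066744)

x = 1.0171, ẋ = -0.0667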